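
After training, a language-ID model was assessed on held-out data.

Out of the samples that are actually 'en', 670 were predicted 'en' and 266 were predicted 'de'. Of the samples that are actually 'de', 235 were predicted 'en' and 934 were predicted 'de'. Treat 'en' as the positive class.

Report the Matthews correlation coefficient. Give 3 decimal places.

0.517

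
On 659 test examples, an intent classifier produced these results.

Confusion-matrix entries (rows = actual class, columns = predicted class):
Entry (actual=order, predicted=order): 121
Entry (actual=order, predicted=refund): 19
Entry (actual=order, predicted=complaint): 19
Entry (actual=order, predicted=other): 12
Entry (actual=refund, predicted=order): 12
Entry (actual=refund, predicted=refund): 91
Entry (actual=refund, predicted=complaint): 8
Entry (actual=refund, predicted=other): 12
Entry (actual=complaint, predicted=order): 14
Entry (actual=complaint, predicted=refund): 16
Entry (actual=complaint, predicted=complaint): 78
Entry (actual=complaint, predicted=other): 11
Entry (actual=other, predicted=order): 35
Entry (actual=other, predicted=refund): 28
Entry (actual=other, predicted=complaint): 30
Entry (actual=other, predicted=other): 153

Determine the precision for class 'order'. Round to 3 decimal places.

Take TP from the diagonal, FP from the rest of the 'order' prediction marginal, FN from the rest of the 'order' actual marginal.
precision = TP/(TP+FP).
order: TP=121, FP=12+14+35=61 → 121/182 = 0.6648

0.665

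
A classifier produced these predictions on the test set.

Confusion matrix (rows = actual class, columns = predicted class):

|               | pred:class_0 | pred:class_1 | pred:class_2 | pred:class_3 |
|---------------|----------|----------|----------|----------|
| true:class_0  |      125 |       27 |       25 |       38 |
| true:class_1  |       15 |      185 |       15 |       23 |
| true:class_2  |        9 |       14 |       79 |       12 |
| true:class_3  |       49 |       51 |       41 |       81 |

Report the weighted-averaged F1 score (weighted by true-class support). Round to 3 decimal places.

0.586

Per-class F1 score (2·TP/(2·TP+FP+FN)):
  class_0: TP=125, FP=15+9+49=73, FN=27+25+38=90 → 250/413 = 0.6053
  class_1: TP=185, FP=27+14+51=92, FN=15+15+23=53 → 370/515 = 0.7184
  class_2: TP=79, FP=25+15+41=81, FN=9+14+12=35 → 158/274 = 0.5766
  class_3: TP=81, FP=38+23+12=73, FN=49+51+41=141 → 162/376 = 0.4309
Weighted-F1 score = Σ (supportᵢ/N)·F1 scoreᵢ with N=789: (215/789)·0.6053 + (238/789)·0.7184 + (114/789)·0.5766 + (222/789)·0.4309 = 0.586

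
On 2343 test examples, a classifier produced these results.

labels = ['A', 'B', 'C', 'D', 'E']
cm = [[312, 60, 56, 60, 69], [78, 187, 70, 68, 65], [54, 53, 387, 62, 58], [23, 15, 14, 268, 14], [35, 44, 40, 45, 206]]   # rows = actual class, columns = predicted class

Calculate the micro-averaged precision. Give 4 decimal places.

Micro-averaging pools counts across classes: ΣTP=1360, ΣFP=983, ΣFN=983.
Micro-precision = TP/(TP+FP) on pooled counts = 0.5805 (equals overall accuracy in single-label multiclass).

0.5805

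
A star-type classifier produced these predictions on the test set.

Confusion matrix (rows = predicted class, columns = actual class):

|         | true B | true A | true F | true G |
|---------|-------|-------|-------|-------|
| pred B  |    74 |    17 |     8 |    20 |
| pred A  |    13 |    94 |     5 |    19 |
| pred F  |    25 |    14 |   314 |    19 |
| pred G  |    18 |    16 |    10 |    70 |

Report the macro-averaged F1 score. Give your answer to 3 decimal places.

0.687

Per-class F1 score (2·TP/(2·TP+FP+FN)):
  B: TP=74, FP=17+8+20=45, FN=13+25+18=56 → 148/249 = 0.5944
  A: TP=94, FP=13+5+19=37, FN=17+14+16=47 → 188/272 = 0.6912
  F: TP=314, FP=25+14+19=58, FN=8+5+10=23 → 628/709 = 0.8858
  G: TP=70, FP=18+16+10=44, FN=20+19+19=58 → 140/242 = 0.5785
Macro-F1 score = mean = (0.5944 + 0.6912 + 0.8858 + 0.5785) / 4 = 0.687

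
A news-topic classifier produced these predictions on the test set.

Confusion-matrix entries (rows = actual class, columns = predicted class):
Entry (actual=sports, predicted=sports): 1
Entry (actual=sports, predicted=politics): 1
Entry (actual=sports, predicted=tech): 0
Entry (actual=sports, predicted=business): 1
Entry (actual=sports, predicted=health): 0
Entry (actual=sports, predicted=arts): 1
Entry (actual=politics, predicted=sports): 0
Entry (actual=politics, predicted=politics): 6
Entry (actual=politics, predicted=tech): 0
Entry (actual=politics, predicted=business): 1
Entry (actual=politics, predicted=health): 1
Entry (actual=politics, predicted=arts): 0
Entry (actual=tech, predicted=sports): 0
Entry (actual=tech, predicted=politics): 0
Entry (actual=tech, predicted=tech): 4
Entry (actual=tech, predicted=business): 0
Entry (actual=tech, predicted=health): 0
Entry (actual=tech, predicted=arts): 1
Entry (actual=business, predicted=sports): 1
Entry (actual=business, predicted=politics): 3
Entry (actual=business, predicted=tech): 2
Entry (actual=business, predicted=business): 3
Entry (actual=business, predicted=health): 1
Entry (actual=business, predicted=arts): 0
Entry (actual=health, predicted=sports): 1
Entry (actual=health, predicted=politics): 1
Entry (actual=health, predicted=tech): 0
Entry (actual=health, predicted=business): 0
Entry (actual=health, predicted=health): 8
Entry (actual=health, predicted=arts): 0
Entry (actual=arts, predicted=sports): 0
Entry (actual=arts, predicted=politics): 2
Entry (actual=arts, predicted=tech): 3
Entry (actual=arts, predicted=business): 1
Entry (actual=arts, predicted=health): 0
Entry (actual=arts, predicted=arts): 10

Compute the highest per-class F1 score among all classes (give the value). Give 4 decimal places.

0.8000

Per-class F1 score (2·TP/(2·TP+FP+FN)):
  sports: TP=1, FP=0+0+1+1+0=2, FN=1+0+1+0+1=3 → 2/7 = 0.28571
  politics: TP=6, FP=1+0+3+1+2=7, FN=0+0+1+1+0=2 → 12/21 = 0.57143
  tech: TP=4, FP=0+0+2+0+3=5, FN=0+0+0+0+1=1 → 8/14 = 0.57143
  business: TP=3, FP=1+1+0+0+1=3, FN=1+3+2+1+0=7 → 6/16 = 0.37500
  health: TP=8, FP=0+1+0+1+0=2, FN=1+1+0+0+0=2 → 16/20 = 0.80000
  arts: TP=10, FP=1+0+1+0+0=2, FN=0+2+3+1+0=6 → 20/28 = 0.71429
Highest is class 'health' with F1 score = 0.8000.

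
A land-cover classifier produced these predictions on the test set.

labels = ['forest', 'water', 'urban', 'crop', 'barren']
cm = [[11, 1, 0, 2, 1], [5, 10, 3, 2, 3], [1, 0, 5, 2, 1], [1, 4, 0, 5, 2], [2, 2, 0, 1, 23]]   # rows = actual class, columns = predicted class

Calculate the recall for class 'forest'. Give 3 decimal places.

0.733

Treat 'forest' as positive and all other classes as negative.
recall = TP/(TP+FN).
forest: TP=11, FN=1+0+2+1=4 → 11/15 = 0.7333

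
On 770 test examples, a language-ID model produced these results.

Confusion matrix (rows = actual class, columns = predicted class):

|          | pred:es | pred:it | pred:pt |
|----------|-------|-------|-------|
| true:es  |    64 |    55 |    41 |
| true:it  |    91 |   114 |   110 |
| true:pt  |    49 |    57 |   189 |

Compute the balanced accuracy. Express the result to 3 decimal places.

0.468

Balanced accuracy = mean of per-class recall.
  es: recall = 64/160 = 0.4000
  it: recall = 114/315 = 0.3619
  pt: recall = 189/295 = 0.6407
Mean = (0.4000 + 0.3619 + 0.6407) / 3 = 0.468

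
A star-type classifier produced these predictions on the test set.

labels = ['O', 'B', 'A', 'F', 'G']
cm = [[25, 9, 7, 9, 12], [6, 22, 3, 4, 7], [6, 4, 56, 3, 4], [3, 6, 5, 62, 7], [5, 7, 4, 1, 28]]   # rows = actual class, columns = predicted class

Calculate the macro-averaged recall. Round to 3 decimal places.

0.613

Per-class recall (TP/(TP+FN)):
  O: TP=25, FN=9+7+9+12=37 → 25/62 = 0.4032
  B: TP=22, FN=6+3+4+7=20 → 22/42 = 0.5238
  A: TP=56, FN=6+4+3+4=17 → 56/73 = 0.7671
  F: TP=62, FN=3+6+5+7=21 → 62/83 = 0.7470
  G: TP=28, FN=5+7+4+1=17 → 28/45 = 0.6222
Macro-recall = mean = (0.4032 + 0.5238 + 0.7671 + 0.7470 + 0.6222) / 5 = 0.613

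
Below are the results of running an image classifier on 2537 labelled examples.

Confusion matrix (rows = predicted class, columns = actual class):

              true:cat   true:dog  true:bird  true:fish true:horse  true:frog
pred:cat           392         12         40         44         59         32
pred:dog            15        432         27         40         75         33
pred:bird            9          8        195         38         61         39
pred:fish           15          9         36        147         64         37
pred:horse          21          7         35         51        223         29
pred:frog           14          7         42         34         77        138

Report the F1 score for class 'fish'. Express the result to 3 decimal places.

0.444

F1 score = 2·TP/(2·TP+FP+FN).
fish: TP=147, FP=15+9+36+64+37=161, FN=44+40+38+51+34=207 → 294/662 = 0.4441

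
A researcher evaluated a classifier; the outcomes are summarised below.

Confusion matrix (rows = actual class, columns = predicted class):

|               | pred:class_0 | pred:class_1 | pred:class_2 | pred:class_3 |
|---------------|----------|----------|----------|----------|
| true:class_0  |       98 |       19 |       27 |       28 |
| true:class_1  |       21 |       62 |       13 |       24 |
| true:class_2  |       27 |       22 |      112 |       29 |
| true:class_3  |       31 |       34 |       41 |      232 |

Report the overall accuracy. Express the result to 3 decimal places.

0.615

Accuracy = trace / total = (98+62+112+232=504) / 820 = 504/820 = 0.615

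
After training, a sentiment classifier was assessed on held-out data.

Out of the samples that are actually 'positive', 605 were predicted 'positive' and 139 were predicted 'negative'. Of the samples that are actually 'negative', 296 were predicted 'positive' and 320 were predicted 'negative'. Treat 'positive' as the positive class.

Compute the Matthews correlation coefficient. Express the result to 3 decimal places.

0.350

MCC = (TP·TN − FP·FN) / √((TP+FP)(TP+FN)(TN+FP)(TN+FN))
Numerator = 605·320 − 296·139 = 152456
Denominator = √(901·744·616·459) = √189535743936 = 435357.0304
MCC = 152456 / 435357.0304 = 0.350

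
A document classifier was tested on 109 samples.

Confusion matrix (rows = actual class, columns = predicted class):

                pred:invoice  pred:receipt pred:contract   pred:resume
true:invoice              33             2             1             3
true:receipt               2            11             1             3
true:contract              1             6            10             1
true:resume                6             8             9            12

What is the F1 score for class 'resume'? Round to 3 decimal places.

0.444

Treat 'resume' as positive and all other classes as negative.
F1 score = 2·TP/(2·TP+FP+FN).
resume: TP=12, FP=3+3+1=7, FN=6+8+9=23 → 24/54 = 0.4444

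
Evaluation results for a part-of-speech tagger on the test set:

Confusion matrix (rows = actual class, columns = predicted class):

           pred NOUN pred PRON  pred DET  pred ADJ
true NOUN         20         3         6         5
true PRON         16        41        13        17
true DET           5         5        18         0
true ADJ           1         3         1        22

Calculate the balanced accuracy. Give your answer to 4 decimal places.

0.6293

Balanced accuracy = mean of per-class recall.
  NOUN: recall = 20/34 = 0.58824
  PRON: recall = 41/87 = 0.47126
  DET: recall = 18/28 = 0.64286
  ADJ: recall = 22/27 = 0.81481
Mean = (0.58824 + 0.47126 + 0.64286 + 0.81481) / 4 = 0.6293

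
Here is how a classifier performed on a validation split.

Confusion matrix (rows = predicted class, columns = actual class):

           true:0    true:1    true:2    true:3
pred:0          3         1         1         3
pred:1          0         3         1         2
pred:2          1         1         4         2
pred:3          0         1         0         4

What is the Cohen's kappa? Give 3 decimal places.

0.371

Observed agreement pₒ = trace/N = 14/27 = 0.5185
Expected agreement pₑ = Σ (rowᵢ·colᵢ)/N² = (4·8 + 6·6 + 6·8 + 11·5)/27² = 0.2346
κ = (pₒ − pₑ)/(1 − pₑ) = (0.5185 − 0.2346)/(1 − 0.2346) = 0.371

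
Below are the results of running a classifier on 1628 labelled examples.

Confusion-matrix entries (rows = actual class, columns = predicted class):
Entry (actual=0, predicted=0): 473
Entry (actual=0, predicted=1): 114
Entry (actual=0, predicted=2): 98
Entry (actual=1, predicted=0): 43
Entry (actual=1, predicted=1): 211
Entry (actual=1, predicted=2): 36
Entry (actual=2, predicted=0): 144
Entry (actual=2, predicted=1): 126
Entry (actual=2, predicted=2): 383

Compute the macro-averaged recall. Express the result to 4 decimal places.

Per-class recall (TP/(TP+FN)):
  0: TP=473, FN=114+98=212 → 473/685 = 0.69051
  1: TP=211, FN=43+36=79 → 211/290 = 0.72759
  2: TP=383, FN=144+126=270 → 383/653 = 0.58652
Macro-recall = mean = (0.69051 + 0.72759 + 0.58652) / 3 = 0.6682

0.6682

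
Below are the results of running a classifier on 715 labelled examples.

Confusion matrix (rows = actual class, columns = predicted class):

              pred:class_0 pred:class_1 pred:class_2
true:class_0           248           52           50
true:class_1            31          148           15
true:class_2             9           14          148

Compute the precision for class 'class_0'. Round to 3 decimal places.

0.861

Take TP from the diagonal, FP from the rest of the 'class_0' prediction marginal, FN from the rest of the 'class_0' actual marginal.
precision = TP/(TP+FP).
class_0: TP=248, FP=31+9=40 → 248/288 = 0.8611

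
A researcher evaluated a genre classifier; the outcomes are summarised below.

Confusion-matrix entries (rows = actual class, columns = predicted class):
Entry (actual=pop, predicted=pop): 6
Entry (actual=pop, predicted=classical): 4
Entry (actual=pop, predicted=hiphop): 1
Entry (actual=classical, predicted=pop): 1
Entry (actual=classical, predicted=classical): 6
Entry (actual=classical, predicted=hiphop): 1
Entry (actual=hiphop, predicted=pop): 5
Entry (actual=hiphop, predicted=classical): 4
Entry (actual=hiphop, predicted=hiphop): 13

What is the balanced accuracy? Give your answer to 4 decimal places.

0.6288

Balanced accuracy = mean of per-class recall.
  pop: recall = 6/11 = 0.54545
  classical: recall = 6/8 = 0.75000
  hiphop: recall = 13/22 = 0.59091
Mean = (0.54545 + 0.75000 + 0.59091) / 3 = 0.6288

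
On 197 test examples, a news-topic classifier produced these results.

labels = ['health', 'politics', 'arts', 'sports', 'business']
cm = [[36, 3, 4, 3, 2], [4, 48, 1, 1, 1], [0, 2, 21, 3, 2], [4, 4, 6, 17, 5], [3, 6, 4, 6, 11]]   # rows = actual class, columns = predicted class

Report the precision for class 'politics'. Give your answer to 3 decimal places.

Take TP from the diagonal, FP from the rest of the 'politics' prediction marginal, FN from the rest of the 'politics' actual marginal.
precision = TP/(TP+FP).
politics: TP=48, FP=3+2+4+6=15 → 48/63 = 0.7619

0.762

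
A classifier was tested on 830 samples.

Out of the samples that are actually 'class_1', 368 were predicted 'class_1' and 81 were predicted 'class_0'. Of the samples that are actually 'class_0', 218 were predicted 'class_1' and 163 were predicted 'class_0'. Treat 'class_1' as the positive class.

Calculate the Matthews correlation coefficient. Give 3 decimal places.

MCC = (TP·TN − FP·FN) / √((TP+FP)(TP+FN)(TN+FP)(TN+FN))
Numerator = 368·163 − 218·81 = 42326
Denominator = √(586·449·381·244) = √24460129896 = 156397.3462
MCC = 42326 / 156397.3462 = 0.271

0.271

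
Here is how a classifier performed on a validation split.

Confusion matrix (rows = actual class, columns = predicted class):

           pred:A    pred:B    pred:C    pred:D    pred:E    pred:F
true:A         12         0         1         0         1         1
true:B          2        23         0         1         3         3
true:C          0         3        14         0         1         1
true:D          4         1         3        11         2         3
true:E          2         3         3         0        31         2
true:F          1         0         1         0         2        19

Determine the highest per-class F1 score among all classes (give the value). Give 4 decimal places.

Per-class F1 score (2·TP/(2·TP+FP+FN)):
  A: TP=12, FP=2+0+4+2+1=9, FN=0+1+0+1+1=3 → 24/36 = 0.66667
  B: TP=23, FP=0+3+1+3+0=7, FN=2+0+1+3+3=9 → 46/62 = 0.74194
  C: TP=14, FP=1+0+3+3+1=8, FN=0+3+0+1+1=5 → 28/41 = 0.68293
  D: TP=11, FP=0+1+0+0+0=1, FN=4+1+3+2+3=13 → 22/36 = 0.61111
  E: TP=31, FP=1+3+1+2+2=9, FN=2+3+3+0+2=10 → 62/81 = 0.76543
  F: TP=19, FP=1+3+1+3+2=10, FN=1+0+1+0+2=4 → 38/52 = 0.73077
Highest is class 'E' with F1 score = 0.7654.

0.7654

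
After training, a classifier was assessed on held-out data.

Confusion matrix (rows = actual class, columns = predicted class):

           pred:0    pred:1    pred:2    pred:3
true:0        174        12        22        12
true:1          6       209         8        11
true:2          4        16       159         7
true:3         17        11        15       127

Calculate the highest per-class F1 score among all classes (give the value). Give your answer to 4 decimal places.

0.8672

Per-class F1 score (2·TP/(2·TP+FP+FN)):
  0: TP=174, FP=6+4+17=27, FN=12+22+12=46 → 348/421 = 0.82660
  1: TP=209, FP=12+16+11=39, FN=6+8+11=25 → 418/482 = 0.86722
  2: TP=159, FP=22+8+15=45, FN=4+16+7=27 → 318/390 = 0.81538
  3: TP=127, FP=12+11+7=30, FN=17+11+15=43 → 254/327 = 0.77676
Highest is class '1' with F1 score = 0.8672.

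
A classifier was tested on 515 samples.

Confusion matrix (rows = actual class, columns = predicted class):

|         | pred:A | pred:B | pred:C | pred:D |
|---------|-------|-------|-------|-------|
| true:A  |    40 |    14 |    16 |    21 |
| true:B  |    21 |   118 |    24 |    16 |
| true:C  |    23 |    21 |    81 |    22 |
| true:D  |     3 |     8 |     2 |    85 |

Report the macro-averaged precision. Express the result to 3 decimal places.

Per-class precision (TP/(TP+FP)):
  A: TP=40, FP=21+23+3=47 → 40/87 = 0.4598
  B: TP=118, FP=14+21+8=43 → 118/161 = 0.7329
  C: TP=81, FP=16+24+2=42 → 81/123 = 0.6585
  D: TP=85, FP=21+16+22=59 → 85/144 = 0.5903
Macro-precision = mean = (0.4598 + 0.7329 + 0.6585 + 0.5903) / 4 = 0.610

0.610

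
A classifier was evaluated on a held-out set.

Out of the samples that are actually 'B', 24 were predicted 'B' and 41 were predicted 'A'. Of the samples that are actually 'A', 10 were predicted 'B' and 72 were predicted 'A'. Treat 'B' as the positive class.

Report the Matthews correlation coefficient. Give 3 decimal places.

MCC = (TP·TN − FP·FN) / √((TP+FP)(TP+FN)(TN+FP)(TN+FN))
Numerator = 24·72 − 10·41 = 1318
Denominator = √(34·65·82·113) = √20477860 = 4525.2470
MCC = 1318 / 4525.2470 = 0.291

0.291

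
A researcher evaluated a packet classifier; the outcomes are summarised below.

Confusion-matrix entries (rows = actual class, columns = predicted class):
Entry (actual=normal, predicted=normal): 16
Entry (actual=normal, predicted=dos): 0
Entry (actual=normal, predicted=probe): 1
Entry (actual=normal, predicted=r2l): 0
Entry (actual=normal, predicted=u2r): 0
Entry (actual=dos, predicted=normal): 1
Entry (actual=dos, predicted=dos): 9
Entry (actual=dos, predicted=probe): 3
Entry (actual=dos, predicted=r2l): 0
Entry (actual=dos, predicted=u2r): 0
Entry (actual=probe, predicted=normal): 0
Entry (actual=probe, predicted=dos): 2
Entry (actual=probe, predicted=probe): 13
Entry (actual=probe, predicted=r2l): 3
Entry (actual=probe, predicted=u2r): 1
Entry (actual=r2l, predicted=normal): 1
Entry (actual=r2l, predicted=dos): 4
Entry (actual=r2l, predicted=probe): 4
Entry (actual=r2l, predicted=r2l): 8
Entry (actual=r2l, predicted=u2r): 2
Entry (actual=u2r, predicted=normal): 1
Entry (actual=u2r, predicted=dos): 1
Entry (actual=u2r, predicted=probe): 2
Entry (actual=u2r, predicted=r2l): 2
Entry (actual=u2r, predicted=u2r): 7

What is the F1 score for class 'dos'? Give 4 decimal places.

0.6207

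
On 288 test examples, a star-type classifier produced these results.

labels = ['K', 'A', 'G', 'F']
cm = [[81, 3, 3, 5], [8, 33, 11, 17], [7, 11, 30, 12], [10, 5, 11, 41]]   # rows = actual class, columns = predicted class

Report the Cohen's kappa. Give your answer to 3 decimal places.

Observed agreement pₒ = trace/N = 185/288 = 0.6424
Expected agreement pₑ = Σ (rowᵢ·colᵢ)/N² = (92·106 + 69·52 + 60·55 + 67·75)/288² = 0.2612
κ = (pₒ − pₑ)/(1 − pₑ) = (0.6424 − 0.2612)/(1 − 0.2612) = 0.516

0.516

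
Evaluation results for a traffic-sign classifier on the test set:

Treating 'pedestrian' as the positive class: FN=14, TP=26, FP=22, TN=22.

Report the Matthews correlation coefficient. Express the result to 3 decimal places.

0.151

MCC = (TP·TN − FP·FN) / √((TP+FP)(TP+FN)(TN+FP)(TN+FN))
Numerator = 26·22 − 22·14 = 264
Denominator = √(48·40·44·36) = √3041280 = 1743.9266
MCC = 264 / 1743.9266 = 0.151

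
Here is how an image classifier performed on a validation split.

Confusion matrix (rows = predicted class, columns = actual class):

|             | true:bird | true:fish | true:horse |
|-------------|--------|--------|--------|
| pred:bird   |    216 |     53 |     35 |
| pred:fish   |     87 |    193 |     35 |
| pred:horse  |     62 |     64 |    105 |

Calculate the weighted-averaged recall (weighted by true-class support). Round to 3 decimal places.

0.605

Per-class recall (TP/(TP+FN)):
  bird: TP=216, FN=87+62=149 → 216/365 = 0.5918
  fish: TP=193, FN=53+64=117 → 193/310 = 0.6226
  horse: TP=105, FN=35+35=70 → 105/175 = 0.6000
Weighted-recall = Σ (supportᵢ/N)·recallᵢ with N=850: (365/850)·0.5918 + (310/850)·0.6226 + (175/850)·0.6000 = 0.605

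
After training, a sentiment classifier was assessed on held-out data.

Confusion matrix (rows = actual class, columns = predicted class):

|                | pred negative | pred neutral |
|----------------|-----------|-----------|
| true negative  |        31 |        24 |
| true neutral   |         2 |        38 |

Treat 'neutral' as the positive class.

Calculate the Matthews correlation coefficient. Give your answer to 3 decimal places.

MCC = (TP·TN − FP·FN) / √((TP+FP)(TP+FN)(TN+FP)(TN+FN))
Numerator = 38·31 − 24·2 = 1130
Denominator = √(62·40·55·33) = √4501200 = 2121.6032
MCC = 1130 / 2121.6032 = 0.533

0.533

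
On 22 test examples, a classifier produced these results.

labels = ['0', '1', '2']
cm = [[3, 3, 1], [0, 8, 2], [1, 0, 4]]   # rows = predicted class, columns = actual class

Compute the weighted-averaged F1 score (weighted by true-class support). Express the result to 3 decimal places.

0.692

Per-class F1 score (2·TP/(2·TP+FP+FN)):
  0: TP=3, FP=3+1=4, FN=0+1=1 → 6/11 = 0.5455
  1: TP=8, FP=0+2=2, FN=3+0=3 → 16/21 = 0.7619
  2: TP=4, FP=1+0=1, FN=1+2=3 → 8/12 = 0.6667
Weighted-F1 score = Σ (supportᵢ/N)·F1 scoreᵢ with N=22: (4/22)·0.5455 + (11/22)·0.7619 + (7/22)·0.6667 = 0.692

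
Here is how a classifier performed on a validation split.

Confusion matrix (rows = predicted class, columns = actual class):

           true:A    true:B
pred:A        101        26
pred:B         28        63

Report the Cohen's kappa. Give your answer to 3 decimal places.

Observed agreement pₒ = trace/N = 164/218 = 0.7523
Expected agreement pₑ = Σ (rowᵢ·colᵢ)/N² = (129·127 + 89·91)/218² = 0.5152
κ = (pₒ − pₑ)/(1 − pₑ) = (0.7523 − 0.5152)/(1 − 0.5152) = 0.489

0.489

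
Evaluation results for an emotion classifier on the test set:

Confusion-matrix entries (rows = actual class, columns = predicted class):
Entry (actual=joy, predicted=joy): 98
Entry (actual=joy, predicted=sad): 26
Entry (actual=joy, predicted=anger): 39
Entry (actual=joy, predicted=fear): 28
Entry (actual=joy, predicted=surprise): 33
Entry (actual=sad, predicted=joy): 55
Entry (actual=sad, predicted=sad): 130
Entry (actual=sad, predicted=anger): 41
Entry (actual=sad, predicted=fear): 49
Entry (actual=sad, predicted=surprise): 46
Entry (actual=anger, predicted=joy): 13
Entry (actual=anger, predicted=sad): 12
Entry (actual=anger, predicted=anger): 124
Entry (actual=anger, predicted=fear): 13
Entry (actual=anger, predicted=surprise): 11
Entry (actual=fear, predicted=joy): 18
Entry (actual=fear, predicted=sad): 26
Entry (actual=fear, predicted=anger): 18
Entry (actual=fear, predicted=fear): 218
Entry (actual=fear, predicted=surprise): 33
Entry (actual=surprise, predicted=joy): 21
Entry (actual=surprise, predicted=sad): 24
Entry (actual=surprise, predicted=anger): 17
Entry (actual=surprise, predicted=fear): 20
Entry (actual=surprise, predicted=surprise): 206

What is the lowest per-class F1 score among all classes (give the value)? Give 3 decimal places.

Per-class F1 score (2·TP/(2·TP+FP+FN)):
  joy: TP=98, FP=55+13+18+21=107, FN=26+39+28+33=126 → 196/429 = 0.4569
  sad: TP=130, FP=26+12+26+24=88, FN=55+41+49+46=191 → 260/539 = 0.4824
  anger: TP=124, FP=39+41+18+17=115, FN=13+12+13+11=49 → 248/412 = 0.6019
  fear: TP=218, FP=28+49+13+20=110, FN=18+26+18+33=95 → 436/641 = 0.6802
  surprise: TP=206, FP=33+46+11+33=123, FN=21+24+17+20=82 → 412/617 = 0.6677
Lowest is class 'joy' with F1 score = 0.457.

0.457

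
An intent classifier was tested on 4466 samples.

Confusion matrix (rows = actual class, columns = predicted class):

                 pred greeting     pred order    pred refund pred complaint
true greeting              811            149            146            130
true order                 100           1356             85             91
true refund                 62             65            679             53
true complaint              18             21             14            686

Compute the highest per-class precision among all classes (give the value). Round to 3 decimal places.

Per-class precision (TP/(TP+FP)):
  greeting: TP=811, FP=100+62+18=180 → 811/991 = 0.8184
  order: TP=1356, FP=149+65+21=235 → 1356/1591 = 0.8523
  refund: TP=679, FP=146+85+14=245 → 679/924 = 0.7348
  complaint: TP=686, FP=130+91+53=274 → 686/960 = 0.7146
Highest is class 'order' with precision = 0.852.

0.852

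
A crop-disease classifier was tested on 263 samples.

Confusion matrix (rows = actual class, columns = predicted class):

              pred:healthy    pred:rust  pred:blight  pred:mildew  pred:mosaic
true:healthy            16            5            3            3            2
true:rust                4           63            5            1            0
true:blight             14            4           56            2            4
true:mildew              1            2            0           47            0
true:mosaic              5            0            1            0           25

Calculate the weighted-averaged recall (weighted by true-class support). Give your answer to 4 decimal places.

Per-class recall (TP/(TP+FN)):
  healthy: TP=16, FN=5+3+3+2=13 → 16/29 = 0.55172
  rust: TP=63, FN=4+5+1+0=10 → 63/73 = 0.86301
  blight: TP=56, FN=14+4+2+4=24 → 56/80 = 0.70000
  mildew: TP=47, FN=1+2+0+0=3 → 47/50 = 0.94000
  mosaic: TP=25, FN=5+0+1+0=6 → 25/31 = 0.80645
Weighted-recall = Σ (supportᵢ/N)·recallᵢ with N=263: (29/263)·0.55172 + (73/263)·0.86301 + (80/263)·0.70000 + (50/263)·0.94000 + (31/263)·0.80645 = 0.7871

0.7871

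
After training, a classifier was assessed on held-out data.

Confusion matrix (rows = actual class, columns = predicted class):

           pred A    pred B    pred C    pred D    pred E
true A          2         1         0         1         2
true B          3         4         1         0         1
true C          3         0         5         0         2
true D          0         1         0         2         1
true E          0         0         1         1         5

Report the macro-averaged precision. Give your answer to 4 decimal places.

Per-class precision (TP/(TP+FP)):
  A: TP=2, FP=3+3+0+0=6 → 2/8 = 0.25000
  B: TP=4, FP=1+0+1+0=2 → 4/6 = 0.66667
  C: TP=5, FP=0+1+0+1=2 → 5/7 = 0.71429
  D: TP=2, FP=1+0+0+1=2 → 2/4 = 0.50000
  E: TP=5, FP=2+1+2+1=6 → 5/11 = 0.45455
Macro-precision = mean = (0.25000 + 0.66667 + 0.71429 + 0.50000 + 0.45455) / 5 = 0.5171

0.5171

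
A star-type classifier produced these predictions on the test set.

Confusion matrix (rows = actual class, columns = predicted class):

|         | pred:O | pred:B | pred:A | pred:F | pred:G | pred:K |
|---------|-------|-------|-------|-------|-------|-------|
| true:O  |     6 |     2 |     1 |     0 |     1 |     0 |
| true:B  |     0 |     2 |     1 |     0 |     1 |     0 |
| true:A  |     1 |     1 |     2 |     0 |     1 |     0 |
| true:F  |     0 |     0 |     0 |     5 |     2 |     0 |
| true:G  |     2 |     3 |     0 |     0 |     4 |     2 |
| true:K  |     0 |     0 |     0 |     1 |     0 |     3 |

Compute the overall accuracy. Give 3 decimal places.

0.537

Accuracy = trace / total = (6+2+2+5+4+3=22) / 41 = 22/41 = 0.537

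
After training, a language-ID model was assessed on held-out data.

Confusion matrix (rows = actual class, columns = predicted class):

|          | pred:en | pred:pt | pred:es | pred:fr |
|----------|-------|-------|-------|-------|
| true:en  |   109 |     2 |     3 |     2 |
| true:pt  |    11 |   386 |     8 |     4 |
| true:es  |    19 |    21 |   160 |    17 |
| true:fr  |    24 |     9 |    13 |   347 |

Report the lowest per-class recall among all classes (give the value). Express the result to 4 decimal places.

Per-class recall (TP/(TP+FN)):
  en: TP=109, FN=2+3+2=7 → 109/116 = 0.93966
  pt: TP=386, FN=11+8+4=23 → 386/409 = 0.94377
  es: TP=160, FN=19+21+17=57 → 160/217 = 0.73733
  fr: TP=347, FN=24+9+13=46 → 347/393 = 0.88295
Lowest is class 'es' with recall = 0.7373.

0.7373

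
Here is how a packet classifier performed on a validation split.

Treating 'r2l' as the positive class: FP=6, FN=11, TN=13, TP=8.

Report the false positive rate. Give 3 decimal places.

FPR = FP/(FP+TN) = 6/(6+13) = 0.316

0.316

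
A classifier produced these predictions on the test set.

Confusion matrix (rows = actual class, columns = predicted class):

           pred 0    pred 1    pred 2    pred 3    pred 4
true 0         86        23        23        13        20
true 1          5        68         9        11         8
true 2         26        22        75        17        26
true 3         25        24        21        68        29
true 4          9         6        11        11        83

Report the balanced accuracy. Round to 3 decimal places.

Balanced accuracy = mean of per-class recall.
  0: recall = 86/165 = 0.5212
  1: recall = 68/101 = 0.6733
  2: recall = 75/166 = 0.4518
  3: recall = 68/167 = 0.4072
  4: recall = 83/120 = 0.6917
Mean = (0.5212 + 0.6733 + 0.4518 + 0.4072 + 0.6917) / 5 = 0.549

0.549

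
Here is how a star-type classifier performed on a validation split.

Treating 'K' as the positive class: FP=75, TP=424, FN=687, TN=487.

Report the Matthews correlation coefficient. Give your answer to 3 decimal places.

MCC = (TP·TN − FP·FN) / √((TP+FP)(TP+FN)(TN+FP)(TN+FN))
Numerator = 424·487 − 75·687 = 154963
Denominator = √(499·1111·562·1174) = √365779209532 = 604796.8333
MCC = 154963 / 604796.8333 = 0.256

0.256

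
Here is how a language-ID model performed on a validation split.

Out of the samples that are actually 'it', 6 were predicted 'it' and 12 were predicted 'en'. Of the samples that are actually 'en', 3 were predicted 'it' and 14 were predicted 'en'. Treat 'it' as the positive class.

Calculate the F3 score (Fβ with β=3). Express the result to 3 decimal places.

0.351

Fβ = (1+β²)·TP / ((1+β²)·TP + β²·FN + FP), with β²=9
= 10·6 / (10·6 + 9·12 + 3) = 0.351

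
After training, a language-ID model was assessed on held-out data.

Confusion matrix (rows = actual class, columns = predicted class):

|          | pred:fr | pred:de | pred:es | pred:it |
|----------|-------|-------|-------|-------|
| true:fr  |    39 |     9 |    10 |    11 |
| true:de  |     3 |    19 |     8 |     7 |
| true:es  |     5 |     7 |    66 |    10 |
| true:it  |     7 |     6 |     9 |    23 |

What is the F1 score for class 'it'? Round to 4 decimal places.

0.4792

F1 score = 2·TP/(2·TP+FP+FN).
it: TP=23, FP=11+7+10=28, FN=7+6+9=22 → 46/96 = 0.47917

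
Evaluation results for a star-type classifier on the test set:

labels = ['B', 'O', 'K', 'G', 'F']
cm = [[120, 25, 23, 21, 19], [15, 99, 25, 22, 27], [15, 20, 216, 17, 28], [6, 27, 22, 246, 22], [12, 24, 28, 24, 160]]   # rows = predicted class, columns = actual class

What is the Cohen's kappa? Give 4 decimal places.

Observed agreement pₒ = trace/N = 841/1263 = 0.66587
Expected agreement pₑ = Σ (rowᵢ·colᵢ)/N² = (168·208 + 195·188 + 314·296 + 330·323 + 256·248)/1263² = 0.20977
κ = (pₒ − pₑ)/(1 − pₑ) = (0.66587 − 0.20977)/(1 − 0.20977) = 0.5772

0.5772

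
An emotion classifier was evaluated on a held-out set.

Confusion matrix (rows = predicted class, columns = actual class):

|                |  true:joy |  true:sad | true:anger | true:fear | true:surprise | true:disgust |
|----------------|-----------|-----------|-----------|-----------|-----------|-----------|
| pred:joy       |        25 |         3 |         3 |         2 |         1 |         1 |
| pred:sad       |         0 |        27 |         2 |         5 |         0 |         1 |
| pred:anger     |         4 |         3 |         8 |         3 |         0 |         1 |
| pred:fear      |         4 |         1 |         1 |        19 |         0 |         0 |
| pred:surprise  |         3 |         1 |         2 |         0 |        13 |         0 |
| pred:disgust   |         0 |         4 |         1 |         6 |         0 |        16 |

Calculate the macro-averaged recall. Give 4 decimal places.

Per-class recall (TP/(TP+FN)):
  joy: TP=25, FN=0+4+4+3+0=11 → 25/36 = 0.69444
  sad: TP=27, FN=3+3+1+1+4=12 → 27/39 = 0.69231
  anger: TP=8, FN=3+2+1+2+1=9 → 8/17 = 0.47059
  fear: TP=19, FN=2+5+3+0+6=16 → 19/35 = 0.54286
  surprise: TP=13, FN=1+0+0+0+0=1 → 13/14 = 0.92857
  disgust: TP=16, FN=1+1+1+0+0=3 → 16/19 = 0.84211
Macro-recall = mean = (0.69444 + 0.69231 + 0.47059 + 0.54286 + 0.92857 + 0.84211) / 6 = 0.6951

0.6951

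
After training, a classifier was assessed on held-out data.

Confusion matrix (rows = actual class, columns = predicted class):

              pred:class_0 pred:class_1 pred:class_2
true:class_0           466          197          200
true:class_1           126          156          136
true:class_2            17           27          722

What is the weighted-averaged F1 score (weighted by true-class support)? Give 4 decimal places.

0.6430

Per-class F1 score (2·TP/(2·TP+FP+FN)):
  class_0: TP=466, FP=126+17=143, FN=197+200=397 → 932/1472 = 0.63315
  class_1: TP=156, FP=197+27=224, FN=126+136=262 → 312/798 = 0.39098
  class_2: TP=722, FP=200+136=336, FN=17+27=44 → 1444/1824 = 0.79167
Weighted-F1 score = Σ (supportᵢ/N)·F1 scoreᵢ with N=2047: (863/2047)·0.63315 + (418/2047)·0.39098 + (766/2047)·0.79167 = 0.6430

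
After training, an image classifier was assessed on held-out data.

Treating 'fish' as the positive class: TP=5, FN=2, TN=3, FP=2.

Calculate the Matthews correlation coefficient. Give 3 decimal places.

0.314

MCC = (TP·TN − FP·FN) / √((TP+FP)(TP+FN)(TN+FP)(TN+FN))
Numerator = 5·3 − 2·2 = 11
Denominator = √(7·7·5·5) = √1225 = 35.0000
MCC = 11 / 35.0000 = 0.314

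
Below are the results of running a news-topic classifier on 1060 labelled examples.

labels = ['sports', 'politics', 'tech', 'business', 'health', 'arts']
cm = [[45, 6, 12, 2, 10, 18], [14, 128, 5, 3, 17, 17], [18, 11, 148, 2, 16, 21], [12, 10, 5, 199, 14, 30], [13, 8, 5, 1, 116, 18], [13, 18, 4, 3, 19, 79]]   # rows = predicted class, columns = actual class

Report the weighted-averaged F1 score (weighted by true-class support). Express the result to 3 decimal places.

Per-class F1 score (2·TP/(2·TP+FP+FN)):
  sports: TP=45, FP=6+12+2+10+18=48, FN=14+18+12+13+13=70 → 90/208 = 0.4327
  politics: TP=128, FP=14+5+3+17+17=56, FN=6+11+10+8+18=53 → 256/365 = 0.7014
  tech: TP=148, FP=18+11+2+16+21=68, FN=12+5+5+5+4=31 → 296/395 = 0.7494
  business: TP=199, FP=12+10+5+14+30=71, FN=2+3+2+1+3=11 → 398/480 = 0.8292
  health: TP=116, FP=13+8+5+1+18=45, FN=10+17+16+14+19=76 → 232/353 = 0.6572
  arts: TP=79, FP=13+18+4+3+19=57, FN=18+17+21+30+18=104 → 158/319 = 0.4953
Weighted-F1 score = Σ (supportᵢ/N)·F1 scoreᵢ with N=1060: (115/1060)·0.4327 + (181/1060)·0.7014 + (179/1060)·0.7494 + (210/1060)·0.8292 + (192/1060)·0.6572 + (183/1060)·0.4953 = 0.662

0.662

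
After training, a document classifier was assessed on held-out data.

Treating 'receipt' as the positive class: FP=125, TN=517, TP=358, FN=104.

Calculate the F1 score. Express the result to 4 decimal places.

Precision = TP/(TP+FP) = 358/483 = 0.7412
Recall = TP/(TP+FN) = 358/462 = 0.7749
F1 = 2·TP/(2·TP+FP+FN) = 716/945 = 0.7577

0.7577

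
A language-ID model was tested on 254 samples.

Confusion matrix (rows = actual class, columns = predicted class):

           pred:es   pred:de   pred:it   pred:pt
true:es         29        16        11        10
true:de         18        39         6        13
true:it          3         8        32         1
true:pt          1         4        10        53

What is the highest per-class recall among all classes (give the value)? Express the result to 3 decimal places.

0.779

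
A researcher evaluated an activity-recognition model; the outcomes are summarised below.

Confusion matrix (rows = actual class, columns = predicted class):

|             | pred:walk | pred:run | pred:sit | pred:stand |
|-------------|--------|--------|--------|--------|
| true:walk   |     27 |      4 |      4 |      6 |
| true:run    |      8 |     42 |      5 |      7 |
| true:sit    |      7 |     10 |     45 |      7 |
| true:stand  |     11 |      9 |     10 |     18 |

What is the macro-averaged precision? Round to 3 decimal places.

Per-class precision (TP/(TP+FP)):
  walk: TP=27, FP=8+7+11=26 → 27/53 = 0.5094
  run: TP=42, FP=4+10+9=23 → 42/65 = 0.6462
  sit: TP=45, FP=4+5+10=19 → 45/64 = 0.7031
  stand: TP=18, FP=6+7+7=20 → 18/38 = 0.4737
Macro-precision = mean = (0.5094 + 0.6462 + 0.7031 + 0.4737) / 4 = 0.583

0.583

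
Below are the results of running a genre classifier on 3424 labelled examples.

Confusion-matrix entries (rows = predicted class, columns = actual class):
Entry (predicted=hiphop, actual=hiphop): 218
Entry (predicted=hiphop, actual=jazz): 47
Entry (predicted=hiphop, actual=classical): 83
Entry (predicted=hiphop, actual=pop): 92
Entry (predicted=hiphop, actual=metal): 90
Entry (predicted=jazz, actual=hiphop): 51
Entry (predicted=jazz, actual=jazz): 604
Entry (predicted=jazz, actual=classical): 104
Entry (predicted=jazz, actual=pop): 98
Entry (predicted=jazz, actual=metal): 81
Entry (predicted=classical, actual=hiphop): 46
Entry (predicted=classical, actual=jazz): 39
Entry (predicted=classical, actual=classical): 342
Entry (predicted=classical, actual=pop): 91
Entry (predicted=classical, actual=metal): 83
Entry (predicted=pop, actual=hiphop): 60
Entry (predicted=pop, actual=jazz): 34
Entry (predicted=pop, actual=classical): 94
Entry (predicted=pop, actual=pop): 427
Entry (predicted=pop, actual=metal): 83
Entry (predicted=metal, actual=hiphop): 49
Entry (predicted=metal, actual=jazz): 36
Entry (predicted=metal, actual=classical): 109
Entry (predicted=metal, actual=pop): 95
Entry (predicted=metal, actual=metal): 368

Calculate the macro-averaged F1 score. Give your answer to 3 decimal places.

0.558

Per-class F1 score (2·TP/(2·TP+FP+FN)):
  hiphop: TP=218, FP=47+83+92+90=312, FN=51+46+60+49=206 → 436/954 = 0.4570
  jazz: TP=604, FP=51+104+98+81=334, FN=47+39+34+36=156 → 1208/1698 = 0.7114
  classical: TP=342, FP=46+39+91+83=259, FN=83+104+94+109=390 → 684/1333 = 0.5131
  pop: TP=427, FP=60+34+94+83=271, FN=92+98+91+95=376 → 854/1501 = 0.5690
  metal: TP=368, FP=49+36+109+95=289, FN=90+81+83+83=337 → 736/1362 = 0.5404
Macro-F1 score = mean = (0.4570 + 0.7114 + 0.5131 + 0.5690 + 0.5404) / 5 = 0.558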